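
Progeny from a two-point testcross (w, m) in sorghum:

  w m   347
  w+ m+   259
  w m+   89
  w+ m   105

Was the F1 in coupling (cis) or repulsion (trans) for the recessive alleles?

The two most frequent classes are w+ m+ (259) and w m (347); these are the parental (non-recombinant) types.
So the F1 carried w+ m+ on one chromosome and w m on the other — the recessive alleles are on the same chromosome (cis / coupling).

cis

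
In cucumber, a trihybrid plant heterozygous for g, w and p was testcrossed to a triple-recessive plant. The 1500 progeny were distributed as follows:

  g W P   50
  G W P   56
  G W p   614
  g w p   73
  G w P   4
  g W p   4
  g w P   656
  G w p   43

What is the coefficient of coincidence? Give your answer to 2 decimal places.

The two most frequent reciprocal classes, g w P and G W p, are the parental types, so the F1 was g w P / G W p.
The two rarest classes, G w P and g W p, are the double crossovers. Comparing them with the parentals, only the g allele has switched, so g is the middle locus and the order is p – g – w.
p–g: (129 + 8)/1500 = 0.0913; g–w: (93 + 8)/1500 = 0.0673.
Expected DCO frequency = 0.0913 × 0.0673 ≈ 0.00614; observed = 8/1500 ≈ 0.00533.
Coefficient of coincidence = 0.00533/0.00614 ≈ 0.87.

0.87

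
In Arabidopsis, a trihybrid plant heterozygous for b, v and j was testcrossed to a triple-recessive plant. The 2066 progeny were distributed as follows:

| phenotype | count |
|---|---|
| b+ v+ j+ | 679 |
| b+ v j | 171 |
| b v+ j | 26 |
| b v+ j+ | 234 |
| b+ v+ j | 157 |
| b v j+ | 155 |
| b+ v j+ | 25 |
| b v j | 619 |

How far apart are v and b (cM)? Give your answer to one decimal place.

The two most frequent reciprocal classes, b v j and b+ v+ j+, are the parental types, so the F1 was b v j / b+ v+ j+.
The two rarest classes, b v+ j and b+ v j+, are the double crossovers. Comparing them with the parentals, only the v allele has switched, so v is the middle locus and the order is b – v – j.
Crossovers in the b–v interval produce the single-crossover classes b+ v j and b v+ j+ (171 + 234 = 405) plus the double crossovers (51).
RF(b–v) = (405 + 51) / 2066 = 456/2066 = 0.2207 → 22.1 cM.

22.1 cM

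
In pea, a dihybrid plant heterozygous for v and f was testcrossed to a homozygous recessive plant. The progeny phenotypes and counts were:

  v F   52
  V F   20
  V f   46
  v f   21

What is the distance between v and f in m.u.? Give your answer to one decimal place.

The two most frequent classes, V f (46) and v F (52), are the parental types, so the F1 was V f / v F.
The recombinant classes are V F and v f: 20 + 21 = 41.
Recombination frequency = 41/139 = 0.2950 ≈ 29.5%, i.e. 29.5 m.u.

29.5 m.u.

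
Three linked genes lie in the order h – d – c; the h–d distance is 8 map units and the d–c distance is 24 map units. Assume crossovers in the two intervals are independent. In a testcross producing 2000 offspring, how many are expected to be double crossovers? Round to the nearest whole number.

Map distances give recombination frequencies of 0.080 and 0.240 for the two intervals.
With no interference, expected double-crossover frequency = 0.080 × 0.240 = 0.01920.
Expected number = 0.01920 × 2000 = 38.40 ≈ 38.

38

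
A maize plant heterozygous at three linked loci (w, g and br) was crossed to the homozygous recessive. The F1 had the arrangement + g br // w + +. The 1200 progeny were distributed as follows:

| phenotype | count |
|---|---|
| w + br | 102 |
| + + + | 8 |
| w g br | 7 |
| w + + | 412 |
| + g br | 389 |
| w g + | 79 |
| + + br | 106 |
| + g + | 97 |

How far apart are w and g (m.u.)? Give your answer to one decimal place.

The two rarest classes, w g br and + + +, are the double crossovers. Comparing them with the parentals, only the w allele has switched, so w is the middle locus and the order is br – w – g.
Crossovers in the w–g interval produce the single-crossover classes + + br and w g + (106 + 79 = 185) plus the double crossovers (15).
RF(w–g) = (185 + 15) / 1200 = 200/1200 = 0.1667 → 16.7 m.u.

16.7 m.u.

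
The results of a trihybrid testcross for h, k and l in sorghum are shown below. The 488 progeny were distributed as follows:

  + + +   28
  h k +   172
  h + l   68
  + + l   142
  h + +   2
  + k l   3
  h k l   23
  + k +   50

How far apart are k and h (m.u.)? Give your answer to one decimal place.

The two most frequent reciprocal classes, + + l and h k +, are the parental types, so the F1 was + + l / h k +.
The two rarest classes, + k l and h + +, are the double crossovers. Comparing them with the parentals, only the k allele has switched, so k is the middle locus and the order is l – k – h.
Crossovers in the k–h interval produce the single-crossover classes h + l and + k + (68 + 50 = 118) plus the double crossovers (5).
RF(k–h) = (118 + 5) / 488 = 123/488 = 0.2520 → 25.2 m.u.

25.2 m.u.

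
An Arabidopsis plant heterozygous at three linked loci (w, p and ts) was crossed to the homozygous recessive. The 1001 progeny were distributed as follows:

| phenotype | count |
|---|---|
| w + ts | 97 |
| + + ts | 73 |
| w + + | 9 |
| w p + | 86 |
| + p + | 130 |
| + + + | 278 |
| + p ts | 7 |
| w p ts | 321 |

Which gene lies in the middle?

The two most frequent reciprocal classes, w p ts and + + +, are the parental types, so the F1 was w p ts / + + +.
The two rarest classes, + p ts and w + +, are the double crossovers. Comparing them with the parentals, only the w allele has switched, so w is the middle locus and the order is ts – w – p.

w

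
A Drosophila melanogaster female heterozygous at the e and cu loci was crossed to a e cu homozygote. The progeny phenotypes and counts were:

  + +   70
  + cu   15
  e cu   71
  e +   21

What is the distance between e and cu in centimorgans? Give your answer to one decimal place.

The two most frequent classes, + + (70) and e cu (71), are the parental types, so the F1 was + + / e cu.
The recombinant classes are + cu and e +: 15 + 21 = 36.
Recombination frequency = 36/177 = 0.2034 ≈ 20.3%, i.e. 20.3 centimorgans.

20.3 centimorgans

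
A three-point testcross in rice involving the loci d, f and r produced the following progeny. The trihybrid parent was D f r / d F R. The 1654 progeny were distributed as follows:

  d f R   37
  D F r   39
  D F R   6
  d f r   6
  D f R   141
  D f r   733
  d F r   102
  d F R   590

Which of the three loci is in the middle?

d

The two rarest classes, d f r and D F R, are the double crossovers. Comparing them with the parentals, only the d allele has switched, so d is the middle locus and the order is r – d – f.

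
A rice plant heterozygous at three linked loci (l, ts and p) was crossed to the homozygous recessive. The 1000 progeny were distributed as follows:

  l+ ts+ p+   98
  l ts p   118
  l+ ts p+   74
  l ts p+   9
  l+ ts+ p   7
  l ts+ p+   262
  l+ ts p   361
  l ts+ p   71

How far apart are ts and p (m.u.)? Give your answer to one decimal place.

The two most frequent reciprocal classes, l ts+ p+ and l+ ts p, are the parental types, so the F1 was l ts+ p+ / l+ ts p.
The two rarest classes, l ts p+ and l+ ts+ p, are the double crossovers. Comparing them with the parentals, only the ts allele has switched, so ts is the middle locus and the order is p – ts – l.
Crossovers in the p–ts interval produce the single-crossover classes l ts+ p and l+ ts p+ (71 + 74 = 145) plus the double crossovers (16).
RF(p–ts) = (145 + 16) / 1000 = 161/1000 = 0.1610 → 16.1 m.u.

16.1 m.u.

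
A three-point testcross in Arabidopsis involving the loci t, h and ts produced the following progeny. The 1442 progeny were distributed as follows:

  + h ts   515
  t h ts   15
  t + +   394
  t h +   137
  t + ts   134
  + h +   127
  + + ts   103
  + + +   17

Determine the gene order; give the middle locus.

t

The two most frequent reciprocal classes, + h ts and t + +, are the parental types, so the F1 was + h ts / t + +.
The two rarest classes, t h ts and + + +, are the double crossovers. Comparing them with the parentals, only the t allele has switched, so t is the middle locus and the order is h – t – ts.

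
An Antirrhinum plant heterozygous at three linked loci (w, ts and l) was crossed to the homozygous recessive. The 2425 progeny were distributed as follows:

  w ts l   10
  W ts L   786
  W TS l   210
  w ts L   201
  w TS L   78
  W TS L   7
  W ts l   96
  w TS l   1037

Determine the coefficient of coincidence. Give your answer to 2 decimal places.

The two most frequent reciprocal classes, w TS l and W ts L, are the parental types, so the F1 was w TS l / W ts L.
The two rarest classes, w ts l and W TS L, are the double crossovers. Comparing them with the parentals, only the ts allele has switched, so ts is the middle locus and the order is w – ts – l.
w–ts: (411 + 17)/2425 = 0.1765; ts–l: (174 + 17)/2425 = 0.0788.
Expected DCO frequency = 0.1765 × 0.0788 ≈ 0.01391; observed = 17/2425 ≈ 0.00701.
Coefficient of coincidence = 0.00701/0.01391 ≈ 0.50.

0.50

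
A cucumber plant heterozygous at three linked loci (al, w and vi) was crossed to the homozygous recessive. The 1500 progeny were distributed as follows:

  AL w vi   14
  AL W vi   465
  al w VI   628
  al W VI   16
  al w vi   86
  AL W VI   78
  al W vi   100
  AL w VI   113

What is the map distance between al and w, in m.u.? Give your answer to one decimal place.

16.2 m.u.

The two most frequent reciprocal classes, AL W vi and al w VI, are the parental types, so the F1 was AL W vi / al w VI.
The two rarest classes, AL w vi and al W VI, are the double crossovers. Comparing them with the parentals, only the w allele has switched, so w is the middle locus and the order is al – w – vi.
Crossovers in the al–w interval produce the single-crossover classes al W vi and AL w VI (100 + 113 = 213) plus the double crossovers (30).
RF(al–w) = (213 + 30) / 1500 = 243/1500 = 0.1620 → 16.2 m.u.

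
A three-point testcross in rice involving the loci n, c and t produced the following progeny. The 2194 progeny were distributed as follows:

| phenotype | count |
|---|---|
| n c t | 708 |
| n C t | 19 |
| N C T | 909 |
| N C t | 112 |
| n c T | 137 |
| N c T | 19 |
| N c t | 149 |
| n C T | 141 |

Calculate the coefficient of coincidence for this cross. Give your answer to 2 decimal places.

The two most frequent reciprocal classes, n c t and N C T, are the parental types, so the F1 was n c t / N C T.
The two rarest classes, n C t and N c T, are the double crossovers. Comparing them with the parentals, only the c allele has switched, so c is the middle locus and the order is t – c – n.
t–c: (249 + 38)/2194 = 0.1308; c–n: (290 + 38)/2194 = 0.1495.
Expected DCO frequency = 0.1308 × 0.1495 ≈ 0.01955; observed = 38/2194 ≈ 0.01732.
Coefficient of coincidence = 0.01732/0.01955 ≈ 0.89.

0.89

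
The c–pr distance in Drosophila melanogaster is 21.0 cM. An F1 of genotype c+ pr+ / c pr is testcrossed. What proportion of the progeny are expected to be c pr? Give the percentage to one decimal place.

A map distance of 21.0 cM corresponds to a recombination frequency of 0.210.
The F1 is c+ pr+ / c pr, so c pr is a parental gamete class with expected frequency (1 − r)/2 = 0.790/2 = 0.3950.
That is 0.3950 = 39.5% of the progeny.

39.5%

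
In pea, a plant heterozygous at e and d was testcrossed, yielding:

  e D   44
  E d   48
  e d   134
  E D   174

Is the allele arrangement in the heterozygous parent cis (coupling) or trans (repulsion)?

cis

The two most frequent classes are E D (174) and e d (134); these are the parental (non-recombinant) types.
So the F1 carried E D on one chromosome and e d on the other — the recessive alleles are on the same chromosome (cis / coupling).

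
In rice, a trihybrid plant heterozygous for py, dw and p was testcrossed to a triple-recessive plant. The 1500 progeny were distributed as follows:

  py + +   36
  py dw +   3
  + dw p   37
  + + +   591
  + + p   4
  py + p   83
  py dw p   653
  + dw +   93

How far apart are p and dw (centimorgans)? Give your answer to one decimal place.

12.2 centimorgans

The two most frequent reciprocal classes, py dw p and + + +, are the parental types, so the F1 was py dw p / + + +.
The two rarest classes, py dw + and + + p, are the double crossovers. Comparing them with the parentals, only the p allele has switched, so p is the middle locus and the order is py – p – dw.
Crossovers in the p–dw interval produce the single-crossover classes py + p and + dw + (83 + 93 = 176) plus the double crossovers (7).
RF(p–dw) = (176 + 7) / 1500 = 183/1500 = 0.1220 → 12.2 centimorgans.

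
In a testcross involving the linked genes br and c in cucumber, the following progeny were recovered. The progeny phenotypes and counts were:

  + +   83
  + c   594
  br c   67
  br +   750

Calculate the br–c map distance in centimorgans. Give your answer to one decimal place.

10.0 centimorgans

The two most frequent classes, + c (594) and br + (750), are the parental types, so the F1 was + c / br +.
The recombinant classes are + + and br c: 83 + 67 = 150.
Recombination frequency = 150/1494 = 0.1004 ≈ 10.0%, i.e. 10.0 centimorgans.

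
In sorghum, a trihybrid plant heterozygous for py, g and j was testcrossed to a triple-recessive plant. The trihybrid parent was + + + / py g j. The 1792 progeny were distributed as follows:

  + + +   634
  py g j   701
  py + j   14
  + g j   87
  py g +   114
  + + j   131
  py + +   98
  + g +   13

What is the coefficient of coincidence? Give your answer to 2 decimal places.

The two rarest classes, + g + and py + j, are the double crossovers. Comparing them with the parentals, only the g allele has switched, so g is the middle locus and the order is j – g – py.
j–g: (245 + 27)/1792 = 0.1518; g–py: (185 + 27)/1792 = 0.1183.
Expected DCO frequency = 0.1518 × 0.1183 ≈ 0.01796; observed = 27/1792 ≈ 0.01507.
Coefficient of coincidence = 0.01507/0.01796 ≈ 0.84.

0.84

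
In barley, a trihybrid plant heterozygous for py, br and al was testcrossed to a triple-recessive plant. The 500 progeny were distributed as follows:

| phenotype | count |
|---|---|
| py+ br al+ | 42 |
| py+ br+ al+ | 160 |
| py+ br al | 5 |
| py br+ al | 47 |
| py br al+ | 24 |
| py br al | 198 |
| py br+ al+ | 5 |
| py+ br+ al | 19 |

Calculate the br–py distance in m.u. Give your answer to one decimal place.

The two most frequent reciprocal classes, py+ br+ al+ and py br al, are the parental types, so the F1 was py+ br+ al+ / py br al.
The two rarest classes, py br+ al+ and py+ br al, are the double crossovers. Comparing them with the parentals, only the py allele has switched, so py is the middle locus and the order is al – py – br.
Crossovers in the py–br interval produce the single-crossover classes py+ br al+ and py br+ al (42 + 47 = 89) plus the double crossovers (10).
RF(py–br) = (89 + 10) / 500 = 99/500 = 0.1980 → 19.8 m.u.

19.8 m.u.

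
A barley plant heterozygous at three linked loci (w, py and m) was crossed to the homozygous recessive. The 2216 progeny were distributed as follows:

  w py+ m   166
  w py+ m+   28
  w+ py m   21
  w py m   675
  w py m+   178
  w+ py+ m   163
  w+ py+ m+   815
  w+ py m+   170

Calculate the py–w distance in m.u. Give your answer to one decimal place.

The two most frequent reciprocal classes, w+ py+ m+ and w py m, are the parental types, so the F1 was w+ py+ m+ / w py m.
The two rarest classes, w py+ m+ and w+ py m, are the double crossovers. Comparing them with the parentals, only the w allele has switched, so w is the middle locus and the order is m – w – py.
Crossovers in the w–py interval produce the single-crossover classes w+ py m+ and w py+ m (170 + 166 = 336) plus the double crossovers (49).
RF(w–py) = (336 + 49) / 2216 = 385/2216 = 0.1737 → 17.4 m.u.

17.4 m.u.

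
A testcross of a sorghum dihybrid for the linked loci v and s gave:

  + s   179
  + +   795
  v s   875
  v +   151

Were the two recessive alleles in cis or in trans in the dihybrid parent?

The two most frequent classes are + + (795) and v s (875); these are the parental (non-recombinant) types.
So the F1 carried + + on one chromosome and v s on the other — the recessive alleles are on the same chromosome (cis / coupling).

cis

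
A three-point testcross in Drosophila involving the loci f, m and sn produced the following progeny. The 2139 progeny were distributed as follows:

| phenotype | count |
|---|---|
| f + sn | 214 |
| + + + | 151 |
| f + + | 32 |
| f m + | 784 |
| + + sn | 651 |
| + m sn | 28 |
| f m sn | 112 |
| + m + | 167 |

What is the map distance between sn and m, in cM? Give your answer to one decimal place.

The two most frequent reciprocal classes, f m + and + + sn, are the parental types, so the F1 was f m + / + + sn.
The two rarest classes, f + + and + m sn, are the double crossovers. Comparing them with the parentals, only the m allele has switched, so m is the middle locus and the order is f – m – sn.
Crossovers in the m–sn interval produce the single-crossover classes f m sn and + + + (112 + 151 = 263) plus the double crossovers (60).
RF(m–sn) = (263 + 60) / 2139 = 323/2139 = 0.1510 → 15.1 cM.

15.1 cM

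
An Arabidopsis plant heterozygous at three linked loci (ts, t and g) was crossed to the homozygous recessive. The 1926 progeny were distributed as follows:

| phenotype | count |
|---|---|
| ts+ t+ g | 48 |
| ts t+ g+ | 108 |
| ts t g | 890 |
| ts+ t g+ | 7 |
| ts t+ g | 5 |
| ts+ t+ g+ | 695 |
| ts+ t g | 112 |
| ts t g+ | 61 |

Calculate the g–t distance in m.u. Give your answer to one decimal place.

The two most frequent reciprocal classes, ts+ t+ g+ and ts t g, are the parental types, so the F1 was ts+ t+ g+ / ts t g.
The two rarest classes, ts+ t g+ and ts t+ g, are the double crossovers. Comparing them with the parentals, only the t allele has switched, so t is the middle locus and the order is g – t – ts.
Crossovers in the g–t interval produce the single-crossover classes ts+ t+ g and ts t g+ (48 + 61 = 109) plus the double crossovers (12).
RF(g–t) = (109 + 12) / 1926 = 121/1926 = 0.0628 → 6.3 m.u.

6.3 m.u.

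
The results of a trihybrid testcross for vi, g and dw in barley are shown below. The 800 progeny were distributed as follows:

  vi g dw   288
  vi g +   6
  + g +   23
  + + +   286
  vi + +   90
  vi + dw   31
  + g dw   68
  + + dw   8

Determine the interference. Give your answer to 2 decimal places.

0.04

The two most frequent reciprocal classes, + + + and vi g dw, are the parental types, so the F1 was + + + / vi g dw.
The two rarest classes, + + dw and vi g +, are the double crossovers. Comparing them with the parentals, only the dw allele has switched, so dw is the middle locus and the order is vi – dw – g.
vi–dw: (158 + 14)/800 = 0.2150; dw–g: (54 + 14)/800 = 0.0850.
Expected DCO frequency = 0.2150 × 0.0850 ≈ 0.01827; observed = 14/800 ≈ 0.01750.
Coefficient of coincidence = 0.01750/0.01827 ≈ 0.96; interference = 1 − 0.96 = 0.04.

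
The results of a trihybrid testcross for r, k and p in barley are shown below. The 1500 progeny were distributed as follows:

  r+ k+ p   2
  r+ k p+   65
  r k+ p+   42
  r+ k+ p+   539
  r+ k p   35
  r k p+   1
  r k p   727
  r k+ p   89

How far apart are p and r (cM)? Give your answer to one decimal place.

5.3 cM

The two most frequent reciprocal classes, r k p and r+ k+ p+, are the parental types, so the F1 was r k p / r+ k+ p+.
The two rarest classes, r k p+ and r+ k+ p, are the double crossovers. Comparing them with the parentals, only the p allele has switched, so p is the middle locus and the order is k – p – r.
Crossovers in the p–r interval produce the single-crossover classes r+ k p and r k+ p+ (35 + 42 = 77) plus the double crossovers (3).
RF(p–r) = (77 + 3) / 1500 = 80/1500 = 0.0533 → 5.3 cM.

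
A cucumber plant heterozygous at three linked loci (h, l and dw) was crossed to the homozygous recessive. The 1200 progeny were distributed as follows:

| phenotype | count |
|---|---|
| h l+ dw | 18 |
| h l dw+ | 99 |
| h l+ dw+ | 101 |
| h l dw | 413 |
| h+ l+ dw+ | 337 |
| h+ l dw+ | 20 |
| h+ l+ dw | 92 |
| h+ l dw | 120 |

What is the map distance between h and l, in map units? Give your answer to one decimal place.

The two most frequent reciprocal classes, h l dw and h+ l+ dw+, are the parental types, so the F1 was h l dw / h+ l+ dw+.
The two rarest classes, h l+ dw and h+ l dw+, are the double crossovers. Comparing them with the parentals, only the l allele has switched, so l is the middle locus and the order is dw – l – h.
Crossovers in the l–h interval produce the single-crossover classes h+ l dw and h l+ dw+ (120 + 101 = 221) plus the double crossovers (38).
RF(l–h) = (221 + 38) / 1200 = 259/1200 = 0.2158 → 21.6 map units.

21.6 map units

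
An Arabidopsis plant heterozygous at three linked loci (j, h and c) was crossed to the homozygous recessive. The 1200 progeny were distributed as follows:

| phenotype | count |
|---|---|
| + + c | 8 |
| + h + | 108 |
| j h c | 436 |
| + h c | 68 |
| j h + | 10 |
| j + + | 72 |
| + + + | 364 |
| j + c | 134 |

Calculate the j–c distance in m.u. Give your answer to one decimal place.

13.2 m.u.

The two most frequent reciprocal classes, j h c and + + +, are the parental types, so the F1 was j h c / + + +.
The two rarest classes, j h + and + + c, are the double crossovers. Comparing them with the parentals, only the c allele has switched, so c is the middle locus and the order is h – c – j.
Crossovers in the c–j interval produce the single-crossover classes + h c and j + + (68 + 72 = 140) plus the double crossovers (18).
RF(c–j) = (140 + 18) / 1200 = 158/1200 = 0.1317 → 13.2 m.u.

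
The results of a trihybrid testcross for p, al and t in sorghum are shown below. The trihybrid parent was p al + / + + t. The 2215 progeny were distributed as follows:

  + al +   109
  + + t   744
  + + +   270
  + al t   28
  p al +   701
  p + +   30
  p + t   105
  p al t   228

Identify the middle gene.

al

The two rarest classes, p + + and + al t, are the double crossovers. Comparing them with the parentals, only the al allele has switched, so al is the middle locus and the order is p – al – t.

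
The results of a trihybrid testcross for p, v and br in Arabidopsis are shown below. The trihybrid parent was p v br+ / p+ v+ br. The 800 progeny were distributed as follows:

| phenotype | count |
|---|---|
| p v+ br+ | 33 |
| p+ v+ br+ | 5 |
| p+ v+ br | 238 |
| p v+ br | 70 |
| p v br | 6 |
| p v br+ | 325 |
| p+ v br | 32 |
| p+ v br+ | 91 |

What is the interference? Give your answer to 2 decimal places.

The two rarest classes, p v br and p+ v+ br+, are the double crossovers. Comparing them with the parentals, only the br allele has switched, so br is the middle locus and the order is p – br – v.
p–br: (161 + 11)/800 = 0.2150; br–v: (65 + 11)/800 = 0.0950.
Expected DCO frequency = 0.2150 × 0.0950 ≈ 0.02042; observed = 11/800 ≈ 0.01375.
Coefficient of coincidence = 0.01375/0.02042 ≈ 0.67; interference = 1 − 0.67 = 0.33.

0.33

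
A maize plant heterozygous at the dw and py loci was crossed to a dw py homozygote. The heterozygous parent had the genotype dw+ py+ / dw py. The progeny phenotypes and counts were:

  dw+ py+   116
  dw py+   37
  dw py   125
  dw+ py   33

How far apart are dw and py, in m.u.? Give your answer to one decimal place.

22.5 m.u.

The recombinant classes are dw+ py and dw py+: 33 + 37 = 70.
Recombination frequency = 70/311 = 0.2251 ≈ 22.5%, i.e. 22.5 m.u.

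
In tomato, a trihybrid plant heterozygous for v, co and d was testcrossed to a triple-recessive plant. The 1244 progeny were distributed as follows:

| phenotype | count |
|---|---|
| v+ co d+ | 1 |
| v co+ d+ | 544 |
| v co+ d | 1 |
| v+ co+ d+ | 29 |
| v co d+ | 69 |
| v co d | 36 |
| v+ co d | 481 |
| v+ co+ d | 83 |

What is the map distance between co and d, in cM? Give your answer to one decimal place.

The two most frequent reciprocal classes, v+ co d and v co+ d+, are the parental types, so the F1 was v+ co d / v co+ d+.
The two rarest classes, v+ co d+ and v co+ d, are the double crossovers. Comparing them with the parentals, only the d allele has switched, so d is the middle locus and the order is v – d – co.
Crossovers in the d–co interval produce the single-crossover classes v+ co+ d and v co d+ (83 + 69 = 152) plus the double crossovers (2).
RF(d–co) = (152 + 2) / 1244 = 154/1244 = 0.1238 → 12.4 cM.

12.4 cM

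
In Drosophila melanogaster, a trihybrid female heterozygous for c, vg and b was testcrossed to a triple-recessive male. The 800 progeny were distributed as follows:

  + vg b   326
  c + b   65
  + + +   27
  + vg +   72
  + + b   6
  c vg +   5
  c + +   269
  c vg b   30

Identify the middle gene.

The two most frequent reciprocal classes, + vg b and c + +, are the parental types, so the F1 was + vg b / c + +.
The two rarest classes, + + b and c vg +, are the double crossovers. Comparing them with the parentals, only the vg allele has switched, so vg is the middle locus and the order is c – vg – b.

vg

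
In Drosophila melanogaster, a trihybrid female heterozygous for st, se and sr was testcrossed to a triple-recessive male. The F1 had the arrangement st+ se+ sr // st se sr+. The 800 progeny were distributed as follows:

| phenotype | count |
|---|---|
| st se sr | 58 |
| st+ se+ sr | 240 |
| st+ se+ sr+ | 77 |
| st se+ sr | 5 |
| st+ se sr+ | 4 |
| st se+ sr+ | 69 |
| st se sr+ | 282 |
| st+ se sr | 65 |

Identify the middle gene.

The two rarest classes, st se+ sr and st+ se sr+, are the double crossovers. Comparing them with the parentals, only the st allele has switched, so st is the middle locus and the order is se – st – sr.

st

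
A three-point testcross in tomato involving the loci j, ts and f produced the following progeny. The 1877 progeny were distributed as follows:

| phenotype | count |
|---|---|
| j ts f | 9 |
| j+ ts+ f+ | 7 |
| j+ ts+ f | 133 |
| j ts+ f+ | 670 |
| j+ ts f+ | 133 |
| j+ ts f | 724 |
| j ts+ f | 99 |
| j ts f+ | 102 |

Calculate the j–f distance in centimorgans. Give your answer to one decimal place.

The two most frequent reciprocal classes, j ts+ f+ and j+ ts f, are the parental types, so the F1 was j ts+ f+ / j+ ts f.
The two rarest classes, j+ ts+ f+ and j ts f, are the double crossovers. Comparing them with the parentals, only the j allele has switched, so j is the middle locus and the order is f – j – ts.
Crossovers in the f–j interval produce the single-crossover classes j ts+ f and j+ ts f+ (99 + 133 = 232) plus the double crossovers (16).
RF(f–j) = (232 + 16) / 1877 = 248/1877 = 0.1321 → 13.2 centimorgans.

13.2 centimorgans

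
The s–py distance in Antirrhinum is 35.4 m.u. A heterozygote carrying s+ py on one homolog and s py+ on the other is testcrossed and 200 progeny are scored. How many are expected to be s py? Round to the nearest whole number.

35

A map distance of 35.4 m.u. corresponds to a recombination frequency of 0.354.
The F1 is s+ py / s py+, so s py is a recombinant gamete class with expected frequency r/2 = 0.354/2 = 0.1770.
Expected number = 0.1770 × 200 = 35.40 ≈ 35.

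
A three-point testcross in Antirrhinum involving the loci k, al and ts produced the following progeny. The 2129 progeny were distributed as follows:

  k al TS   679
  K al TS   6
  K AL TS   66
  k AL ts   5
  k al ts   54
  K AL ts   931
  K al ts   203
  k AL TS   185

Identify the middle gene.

The two most frequent reciprocal classes, K AL ts and k al TS, are the parental types, so the F1 was K AL ts / k al TS.
The two rarest classes, k AL ts and K al TS, are the double crossovers. Comparing them with the parentals, only the k allele has switched, so k is the middle locus and the order is al – k – ts.

k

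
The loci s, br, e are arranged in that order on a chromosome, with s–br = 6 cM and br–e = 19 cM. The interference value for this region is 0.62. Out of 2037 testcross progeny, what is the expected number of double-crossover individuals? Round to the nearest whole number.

9

Map distances give recombination frequencies of 0.060 and 0.190 for the two intervals.
With interference 0.62 (so coincidence = 0.38), expected double-crossover frequency = 0.060 × 0.190 × 0.38 = 0.00433.
Expected number = 0.00433 × 2037 = 8.82 ≈ 9.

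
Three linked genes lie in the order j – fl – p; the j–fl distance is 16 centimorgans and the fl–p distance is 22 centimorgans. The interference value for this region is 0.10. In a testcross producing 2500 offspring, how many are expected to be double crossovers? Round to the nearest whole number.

Map distances give recombination frequencies of 0.160 and 0.220 for the two intervals.
With interference 0.10 (so coincidence = 0.90), expected double-crossover frequency = 0.160 × 0.220 × 0.90 = 0.03168.
Expected number = 0.03168 × 2500 = 79.20 ≈ 79.

79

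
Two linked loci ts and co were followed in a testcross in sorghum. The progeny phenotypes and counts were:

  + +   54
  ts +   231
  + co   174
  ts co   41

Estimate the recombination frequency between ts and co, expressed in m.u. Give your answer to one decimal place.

The two most frequent classes, + co (174) and ts + (231), are the parental types, so the F1 was + co / ts +.
The recombinant classes are + + and ts co: 54 + 41 = 95.
Recombination frequency = 95/500 = 0.1900 ≈ 19.0%, i.e. 19.0 m.u.

19.0 m.u.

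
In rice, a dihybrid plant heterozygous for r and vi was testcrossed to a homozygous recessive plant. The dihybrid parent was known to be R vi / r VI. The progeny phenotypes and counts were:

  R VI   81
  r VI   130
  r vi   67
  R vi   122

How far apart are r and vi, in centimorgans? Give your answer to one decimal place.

37.0 centimorgans

The recombinant classes are R VI and r vi: 81 + 67 = 148.
Recombination frequency = 148/400 = 0.3700 ≈ 37.0%, i.e. 37.0 centimorgans.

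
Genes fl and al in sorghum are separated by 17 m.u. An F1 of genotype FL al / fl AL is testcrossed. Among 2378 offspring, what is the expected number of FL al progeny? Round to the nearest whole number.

A map distance of 17 m.u. corresponds to a recombination frequency of 0.170.
The F1 is FL al / fl AL, so FL al is a parental gamete class with expected frequency (1 − r)/2 = 0.830/2 = 0.4150.
Expected number = 0.4150 × 2378 = 986.87 ≈ 987.

987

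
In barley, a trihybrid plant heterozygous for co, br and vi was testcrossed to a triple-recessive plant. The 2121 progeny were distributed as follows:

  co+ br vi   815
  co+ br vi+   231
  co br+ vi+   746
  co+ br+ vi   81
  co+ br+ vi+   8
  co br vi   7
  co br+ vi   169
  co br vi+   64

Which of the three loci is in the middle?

The two most frequent reciprocal classes, co+ br vi and co br+ vi+, are the parental types, so the F1 was co+ br vi / co br+ vi+.
The two rarest classes, co br vi and co+ br+ vi+, are the double crossovers. Comparing them with the parentals, only the co allele has switched, so co is the middle locus and the order is br – co – vi.

co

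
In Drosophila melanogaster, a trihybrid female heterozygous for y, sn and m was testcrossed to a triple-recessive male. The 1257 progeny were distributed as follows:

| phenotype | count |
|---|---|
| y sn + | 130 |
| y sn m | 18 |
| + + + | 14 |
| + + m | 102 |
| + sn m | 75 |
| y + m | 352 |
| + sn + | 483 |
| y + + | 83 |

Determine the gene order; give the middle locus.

sn

The two most frequent reciprocal classes, y + m and + sn +, are the parental types, so the F1 was y + m / + sn +.
The two rarest classes, y sn m and + + +, are the double crossovers. Comparing them with the parentals, only the sn allele has switched, so sn is the middle locus and the order is m – sn – y.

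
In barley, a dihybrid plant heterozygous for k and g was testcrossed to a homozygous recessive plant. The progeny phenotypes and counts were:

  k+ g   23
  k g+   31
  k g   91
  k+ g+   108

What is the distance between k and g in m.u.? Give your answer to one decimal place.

21.3 m.u.

The two most frequent classes, k+ g+ (108) and k g (91), are the parental types, so the F1 was k+ g+ / k g.
The recombinant classes are k+ g and k g+: 23 + 31 = 54.
Recombination frequency = 54/253 = 0.2134 ≈ 21.3%, i.e. 21.3 m.u.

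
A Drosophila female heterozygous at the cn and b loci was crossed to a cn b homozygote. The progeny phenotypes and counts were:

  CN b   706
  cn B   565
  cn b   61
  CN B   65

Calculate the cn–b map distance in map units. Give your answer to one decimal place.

9.0 map units

The two most frequent classes, CN b (706) and cn B (565), are the parental types, so the F1 was CN b / cn B.
The recombinant classes are CN B and cn b: 65 + 61 = 126.
Recombination frequency = 126/1397 = 0.0902 ≈ 9.0%, i.e. 9.0 map units.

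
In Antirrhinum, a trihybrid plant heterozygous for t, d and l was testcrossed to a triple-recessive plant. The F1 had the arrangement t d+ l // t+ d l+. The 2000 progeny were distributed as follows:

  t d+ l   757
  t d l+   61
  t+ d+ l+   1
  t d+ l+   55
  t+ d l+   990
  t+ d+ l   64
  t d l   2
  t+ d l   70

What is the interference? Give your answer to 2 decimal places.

0.63

The two rarest classes, t d l and t+ d+ l+, are the double crossovers. Comparing them with the parentals, only the d allele has switched, so d is the middle locus and the order is l – d – t.
l–d: (125 + 3)/2000 = 0.0640; d–t: (125 + 3)/2000 = 0.0640.
Expected DCO frequency = 0.0640 × 0.0640 ≈ 0.00410; observed = 3/2000 ≈ 0.00150.
Coefficient of coincidence = 0.00150/0.00410 ≈ 0.37; interference = 1 − 0.37 = 0.63.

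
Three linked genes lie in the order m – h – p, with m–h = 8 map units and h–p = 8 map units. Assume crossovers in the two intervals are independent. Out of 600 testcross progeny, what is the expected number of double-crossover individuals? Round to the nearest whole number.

4

Map distances give recombination frequencies of 0.080 and 0.080 for the two intervals.
With no interference, expected double-crossover frequency = 0.080 × 0.080 = 0.00640.
Expected number = 0.00640 × 600 = 3.84 ≈ 4.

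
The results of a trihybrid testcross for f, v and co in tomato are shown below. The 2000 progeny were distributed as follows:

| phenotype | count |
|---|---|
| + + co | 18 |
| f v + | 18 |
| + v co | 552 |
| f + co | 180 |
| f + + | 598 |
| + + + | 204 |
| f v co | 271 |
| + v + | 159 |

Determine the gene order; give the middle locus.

v

The two most frequent reciprocal classes, + v co and f + +, are the parental types, so the F1 was + v co / f + +.
The two rarest classes, + + co and f v +, are the double crossovers. Comparing them with the parentals, only the v allele has switched, so v is the middle locus and the order is co – v – f.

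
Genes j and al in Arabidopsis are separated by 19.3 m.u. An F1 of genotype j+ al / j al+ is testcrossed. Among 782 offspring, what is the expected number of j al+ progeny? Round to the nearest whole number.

A map distance of 19.3 m.u. corresponds to a recombination frequency of 0.193.
The F1 is j+ al / j al+, so j al+ is a parental gamete class with expected frequency (1 − r)/2 = 0.807/2 = 0.4035.
Expected number = 0.4035 × 782 = 315.54 ≈ 316.

316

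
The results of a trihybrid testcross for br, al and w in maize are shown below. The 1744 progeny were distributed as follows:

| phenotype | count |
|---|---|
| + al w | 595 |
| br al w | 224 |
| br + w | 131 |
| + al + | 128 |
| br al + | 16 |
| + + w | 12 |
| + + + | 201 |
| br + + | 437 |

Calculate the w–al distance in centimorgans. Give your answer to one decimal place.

16.5 centimorgans

The two most frequent reciprocal classes, br + + and + al w, are the parental types, so the F1 was br + + / + al w.
The two rarest classes, br al + and + + w, are the double crossovers. Comparing them with the parentals, only the al allele has switched, so al is the middle locus and the order is w – al – br.
Crossovers in the w–al interval produce the single-crossover classes br + w and + al + (131 + 128 = 259) plus the double crossovers (28).
RF(w–al) = (259 + 28) / 1744 = 287/1744 = 0.1646 → 16.5 centimorgans.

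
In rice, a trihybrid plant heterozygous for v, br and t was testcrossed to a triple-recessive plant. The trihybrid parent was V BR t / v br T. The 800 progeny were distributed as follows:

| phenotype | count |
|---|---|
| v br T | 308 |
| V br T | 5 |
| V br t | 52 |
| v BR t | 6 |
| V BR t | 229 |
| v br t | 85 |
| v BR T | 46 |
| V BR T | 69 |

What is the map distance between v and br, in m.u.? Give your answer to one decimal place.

The two rarest classes, v BR t and V br T, are the double crossovers. Comparing them with the parentals, only the v allele has switched, so v is the middle locus and the order is br – v – t.
Crossovers in the br–v interval produce the single-crossover classes V br t and v BR T (52 + 46 = 98) plus the double crossovers (11).
RF(br–v) = (98 + 11) / 800 = 109/800 = 0.1363 → 13.6 m.u.

13.6 m.u.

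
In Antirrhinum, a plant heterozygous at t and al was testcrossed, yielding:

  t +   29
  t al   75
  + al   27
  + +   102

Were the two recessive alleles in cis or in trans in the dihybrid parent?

The two most frequent classes are + + (102) and t al (75); these are the parental (non-recombinant) types.
So the F1 carried + + on one chromosome and t al on the other — the recessive alleles are on the same chromosome (cis / coupling).

cis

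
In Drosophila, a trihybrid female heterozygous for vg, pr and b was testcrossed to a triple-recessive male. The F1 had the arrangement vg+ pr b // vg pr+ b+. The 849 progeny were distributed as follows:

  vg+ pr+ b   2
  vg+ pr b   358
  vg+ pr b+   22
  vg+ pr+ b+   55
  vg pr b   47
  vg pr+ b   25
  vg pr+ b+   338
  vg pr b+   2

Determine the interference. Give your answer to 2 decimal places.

The two rarest classes, vg+ pr+ b and vg pr b+, are the double crossovers. Comparing them with the parentals, only the pr allele has switched, so pr is the middle locus and the order is b – pr – vg.
b–pr: (47 + 4)/849 = 0.0601; pr–vg: (102 + 4)/849 = 0.1249.
Expected DCO frequency = 0.0601 × 0.1249 ≈ 0.00751; observed = 4/849 ≈ 0.00471.
Coefficient of coincidence = 0.00471/0.00751 ≈ 0.63; interference = 1 − 0.63 = 0.37.

0.37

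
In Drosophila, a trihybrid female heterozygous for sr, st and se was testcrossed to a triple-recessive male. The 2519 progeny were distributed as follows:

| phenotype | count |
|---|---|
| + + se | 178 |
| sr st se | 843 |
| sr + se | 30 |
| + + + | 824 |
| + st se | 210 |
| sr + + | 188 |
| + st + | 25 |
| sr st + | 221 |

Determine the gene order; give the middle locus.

The two most frequent reciprocal classes, + + + and sr st se, are the parental types, so the F1 was + + + / sr st se.
The two rarest classes, + st + and sr + se, are the double crossovers. Comparing them with the parentals, only the st allele has switched, so st is the middle locus and the order is sr – st – se.

st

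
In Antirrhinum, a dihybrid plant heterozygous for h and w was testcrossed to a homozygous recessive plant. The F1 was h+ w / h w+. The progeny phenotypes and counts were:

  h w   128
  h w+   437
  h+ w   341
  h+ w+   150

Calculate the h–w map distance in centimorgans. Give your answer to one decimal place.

26.3 centimorgans

The recombinant classes are h+ w+ and h w: 150 + 128 = 278.
Recombination frequency = 278/1056 = 0.2633 ≈ 26.3%, i.e. 26.3 centimorgans.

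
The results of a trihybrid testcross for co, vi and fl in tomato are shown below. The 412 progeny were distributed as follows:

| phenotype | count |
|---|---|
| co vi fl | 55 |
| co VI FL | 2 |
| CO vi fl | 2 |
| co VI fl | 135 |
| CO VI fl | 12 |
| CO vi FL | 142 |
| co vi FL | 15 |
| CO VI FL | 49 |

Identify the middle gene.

fl

The two most frequent reciprocal classes, co VI fl and CO vi FL, are the parental types, so the F1 was co VI fl / CO vi FL.
The two rarest classes, co VI FL and CO vi fl, are the double crossovers. Comparing them with the parentals, only the fl allele has switched, so fl is the middle locus and the order is co – fl – vi.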